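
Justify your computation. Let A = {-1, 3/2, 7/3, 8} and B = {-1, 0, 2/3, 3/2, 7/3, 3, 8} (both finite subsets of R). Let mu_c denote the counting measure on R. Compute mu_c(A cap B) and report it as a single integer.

Counting measure on a finite set equals cardinality. mu_c(A cap B) = |A cap B| (elements appearing in both).
Enumerating the elements of A that also lie in B gives 4 element(s).
So mu_c(A cap B) = 4.

4


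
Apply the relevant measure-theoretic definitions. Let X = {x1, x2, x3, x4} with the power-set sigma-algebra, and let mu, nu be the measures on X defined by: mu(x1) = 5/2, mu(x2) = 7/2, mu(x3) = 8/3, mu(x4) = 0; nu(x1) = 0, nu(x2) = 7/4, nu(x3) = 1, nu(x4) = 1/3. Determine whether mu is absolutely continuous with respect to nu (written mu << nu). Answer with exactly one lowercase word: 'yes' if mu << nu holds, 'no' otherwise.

mu << nu means: every nu-null measurable set is also mu-null; equivalently, for every atom x, if nu({x}) = 0 then mu({x}) = 0.
Checking each atom:
  x1: nu = 0, mu = 5/2 > 0 -> violates mu << nu.
  x2: nu = 7/4 > 0 -> no constraint.
  x3: nu = 1 > 0 -> no constraint.
  x4: nu = 1/3 > 0 -> no constraint.
The atom(s) x1 violate the condition (nu = 0 but mu > 0). Therefore mu is NOT absolutely continuous w.r.t. nu.

no


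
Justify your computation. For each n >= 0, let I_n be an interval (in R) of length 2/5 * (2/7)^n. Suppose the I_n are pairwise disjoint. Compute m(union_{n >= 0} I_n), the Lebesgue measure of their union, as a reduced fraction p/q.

By countable additivity of the Lebesgue measure on pairwise disjoint measurable sets,
  m(union_{n >= 0} I_n) = sum_{n >= 0} m(I_n) = sum_{n >= 0} a * r^n,
  with a = 2/5 and r = 2/7.
Since 0 < r = 2/7 < 1, the geometric series converges:
  sum_{n >= 0} a * r^n = a / (1 - r).
  = 2/5 / (1 - 2/7)
  = 2/5 / (5/7)
  = 14/25.

14/25


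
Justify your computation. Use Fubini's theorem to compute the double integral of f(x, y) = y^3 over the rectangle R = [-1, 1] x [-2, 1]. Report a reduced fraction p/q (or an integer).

f(x, y) is a tensor product of a function of x and a function of y, and both factors are bounded continuous (hence Lebesgue integrable) on the rectangle, so Fubini's theorem applies:
  integral_R f d(m x m) = (integral_a1^b1 1 dx) * (integral_a2^b2 y^3 dy).
Inner integral in x: integral_{-1}^{1} 1 dx = (1^1 - (-1)^1)/1
  = 2.
Inner integral in y: integral_{-2}^{1} y^3 dy = (1^4 - (-2)^4)/4
  = -15/4.
Product: (2) * (-15/4) = -15/2.

-15/2


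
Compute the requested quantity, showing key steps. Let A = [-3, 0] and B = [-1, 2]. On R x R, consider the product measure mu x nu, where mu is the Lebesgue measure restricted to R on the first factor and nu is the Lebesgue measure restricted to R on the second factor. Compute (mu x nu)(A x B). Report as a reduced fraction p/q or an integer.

For a measurable rectangle A x B, the product measure satisfies
  (mu x nu)(A x B) = mu(A) * nu(B).
  mu(A) = 3.
  nu(B) = 3.
  (mu x nu)(A x B) = 3 * 3 = 9.

9


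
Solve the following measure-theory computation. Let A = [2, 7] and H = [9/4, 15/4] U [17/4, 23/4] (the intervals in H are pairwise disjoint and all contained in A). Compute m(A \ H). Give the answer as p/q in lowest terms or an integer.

The ambient interval has length m(A) = 7 - 2 = 5.
Since the holes are disjoint and sit inside A, by finite additivity
  m(H) = sum_i (b_i - a_i), and m(A \ H) = m(A) - m(H).
Computing the hole measures:
  m(H_1) = 15/4 - 9/4 = 3/2.
  m(H_2) = 23/4 - 17/4 = 3/2.
Summed: m(H) = 3/2 + 3/2 = 3.
So m(A \ H) = 5 - 3 = 2.

2


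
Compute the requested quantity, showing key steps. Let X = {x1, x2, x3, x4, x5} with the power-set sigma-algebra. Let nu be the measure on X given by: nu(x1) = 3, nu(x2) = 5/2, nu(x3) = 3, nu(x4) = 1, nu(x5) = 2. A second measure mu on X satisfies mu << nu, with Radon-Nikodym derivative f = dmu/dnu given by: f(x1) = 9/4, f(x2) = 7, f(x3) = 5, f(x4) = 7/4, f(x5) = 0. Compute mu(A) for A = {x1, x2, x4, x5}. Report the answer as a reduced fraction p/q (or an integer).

By the defining property of the Radon-Nikodym derivative, for every measurable set A,
  mu(A) = integral_A f dnu.
Since nu is a discrete measure concentrated on the atoms of X, the integral over A reduces to the sum
  mu(A) = sum_{x in A} f(x) * nu({x}).
Computing each term:
  x1: f(x1) * nu(x1) = 9/4 * 3 = 27/4.
  x2: f(x2) * nu(x2) = 7 * 5/2 = 35/2.
  x4: f(x4) * nu(x4) = 7/4 * 1 = 7/4.
  x5: f(x5) * nu(x5) = 0 * 2 = 0.
Summing: mu(A) = 27/4 + 35/2 + 7/4 + 0 = 26.

26


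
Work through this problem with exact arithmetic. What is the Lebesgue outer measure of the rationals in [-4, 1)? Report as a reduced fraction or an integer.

E = Q cap [-4, 1) is a subset of Q, which is countable. Enumerate Q = {q_1, q_2, ...}; for any eps > 0, cover q_k by the open interval (q_k - eps/2^(k+1), q_k + eps/2^(k+1)), of length eps/2^k. The total cover length is sum_{k>=1} eps/2^k = eps. Hence m*(E) <= m*(Q) <= eps for every eps > 0, and since outer measure is non-negative, m*(E) = 0.

0


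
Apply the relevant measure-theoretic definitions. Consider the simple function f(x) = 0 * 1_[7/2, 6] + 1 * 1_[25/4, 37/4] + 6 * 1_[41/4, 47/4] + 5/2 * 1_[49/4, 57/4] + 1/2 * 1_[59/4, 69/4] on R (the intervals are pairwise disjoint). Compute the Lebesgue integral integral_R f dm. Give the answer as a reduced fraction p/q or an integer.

For a simple function f = sum_i c_i * 1_{A_i} with disjoint A_i,
  integral f dm = sum_i c_i * m(A_i).
Lengths of the A_i:
  m(A_1) = 6 - 7/2 = 5/2.
  m(A_2) = 37/4 - 25/4 = 3.
  m(A_3) = 47/4 - 41/4 = 3/2.
  m(A_4) = 57/4 - 49/4 = 2.
  m(A_5) = 69/4 - 59/4 = 5/2.
Contributions c_i * m(A_i):
  (0) * (5/2) = 0.
  (1) * (3) = 3.
  (6) * (3/2) = 9.
  (5/2) * (2) = 5.
  (1/2) * (5/2) = 5/4.
Total: 0 + 3 + 9 + 5 + 5/4 = 73/4.

73/4


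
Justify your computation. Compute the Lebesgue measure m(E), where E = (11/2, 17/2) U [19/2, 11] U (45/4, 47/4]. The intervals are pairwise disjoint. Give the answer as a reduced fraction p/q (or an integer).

For pairwise disjoint intervals, m(union_i I_i) = sum_i m(I_i),
and m is invariant under swapping open/closed endpoints (single points have measure 0).
So m(E) = sum_i (b_i - a_i).
  I_1 has length 17/2 - 11/2 = 3.
  I_2 has length 11 - 19/2 = 3/2.
  I_3 has length 47/4 - 45/4 = 1/2.
Summing:
  m(E) = 3 + 3/2 + 1/2 = 5.

5


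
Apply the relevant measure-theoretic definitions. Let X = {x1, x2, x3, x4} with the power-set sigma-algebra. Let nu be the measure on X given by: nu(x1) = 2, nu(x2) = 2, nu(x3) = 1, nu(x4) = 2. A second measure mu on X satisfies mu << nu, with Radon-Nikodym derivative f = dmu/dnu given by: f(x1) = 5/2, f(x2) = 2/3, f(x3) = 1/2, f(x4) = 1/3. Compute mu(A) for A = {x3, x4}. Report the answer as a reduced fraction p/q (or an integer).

By the defining property of the Radon-Nikodym derivative, for every measurable set A,
  mu(A) = integral_A f dnu.
Since nu is a discrete measure concentrated on the atoms of X, the integral over A reduces to the sum
  mu(A) = sum_{x in A} f(x) * nu({x}).
Computing each term:
  x3: f(x3) * nu(x3) = 1/2 * 1 = 1/2.
  x4: f(x4) * nu(x4) = 1/3 * 2 = 2/3.
Summing: mu(A) = 1/2 + 2/3 = 7/6.

7/6


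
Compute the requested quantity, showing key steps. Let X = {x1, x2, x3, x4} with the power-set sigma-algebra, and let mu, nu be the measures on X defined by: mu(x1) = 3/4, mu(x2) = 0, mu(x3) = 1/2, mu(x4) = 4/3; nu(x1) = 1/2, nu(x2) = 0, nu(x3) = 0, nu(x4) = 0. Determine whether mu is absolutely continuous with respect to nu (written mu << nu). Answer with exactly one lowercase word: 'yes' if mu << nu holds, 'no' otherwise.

mu << nu means: every nu-null measurable set is also mu-null; equivalently, for every atom x, if nu({x}) = 0 then mu({x}) = 0.
Checking each atom:
  x1: nu = 1/2 > 0 -> no constraint.
  x2: nu = 0, mu = 0 -> consistent with mu << nu.
  x3: nu = 0, mu = 1/2 > 0 -> violates mu << nu.
  x4: nu = 0, mu = 4/3 > 0 -> violates mu << nu.
The atom(s) x3, x4 violate the condition (nu = 0 but mu > 0). Therefore mu is NOT absolutely continuous w.r.t. nu.

no


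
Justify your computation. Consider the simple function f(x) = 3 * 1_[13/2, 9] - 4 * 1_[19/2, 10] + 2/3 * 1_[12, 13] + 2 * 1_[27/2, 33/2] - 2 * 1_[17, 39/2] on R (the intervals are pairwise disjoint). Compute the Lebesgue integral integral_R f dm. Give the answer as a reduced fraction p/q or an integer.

For a simple function f = sum_i c_i * 1_{A_i} with disjoint A_i,
  integral f dm = sum_i c_i * m(A_i).
Lengths of the A_i:
  m(A_1) = 9 - 13/2 = 5/2.
  m(A_2) = 10 - 19/2 = 1/2.
  m(A_3) = 13 - 12 = 1.
  m(A_4) = 33/2 - 27/2 = 3.
  m(A_5) = 39/2 - 17 = 5/2.
Contributions c_i * m(A_i):
  (3) * (5/2) = 15/2.
  (-4) * (1/2) = -2.
  (2/3) * (1) = 2/3.
  (2) * (3) = 6.
  (-2) * (5/2) = -5.
Total: 15/2 - 2 + 2/3 + 6 - 5 = 43/6.

43/6


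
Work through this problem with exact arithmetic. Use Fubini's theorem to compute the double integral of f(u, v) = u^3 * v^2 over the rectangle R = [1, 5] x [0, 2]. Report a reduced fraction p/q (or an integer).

f(u, v) is a tensor product of a function of u and a function of v, and both factors are bounded continuous (hence Lebesgue integrable) on the rectangle, so Fubini's theorem applies:
  integral_R f d(m x m) = (integral_a1^b1 u^3 du) * (integral_a2^b2 v^2 dv).
Inner integral in u: integral_{1}^{5} u^3 du = (5^4 - 1^4)/4
  = 156.
Inner integral in v: integral_{0}^{2} v^2 dv = (2^3 - 0^3)/3
  = 8/3.
Product: (156) * (8/3) = 416.

416


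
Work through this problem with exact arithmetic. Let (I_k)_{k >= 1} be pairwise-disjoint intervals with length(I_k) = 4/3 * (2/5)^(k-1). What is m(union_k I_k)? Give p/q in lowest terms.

By countable additivity of the Lebesgue measure on pairwise disjoint measurable sets,
  m(union_{k >= 1} I_k) = sum_{k >= 1} m(I_k) = sum_{k >= 1} a * r^(k-1),
  with a = 4/3 and r = 2/5.
Since 0 < r = 2/5 < 1, the geometric series converges:
  sum_{k >= 1} a * r^(k-1) = a / (1 - r).
  = 4/3 / (1 - 2/5)
  = 4/3 / (3/5)
  = 20/9.

20/9


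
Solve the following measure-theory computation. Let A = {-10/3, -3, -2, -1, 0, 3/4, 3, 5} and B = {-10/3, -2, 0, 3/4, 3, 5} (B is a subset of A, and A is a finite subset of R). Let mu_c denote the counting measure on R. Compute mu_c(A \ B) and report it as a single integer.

Counting measure assigns mu_c(E) = |E| (number of elements) when E is finite. For B subset A, A \ B is the set of elements of A not in B, so |A \ B| = |A| - |B|.
|A| = 8, |B| = 6, so mu_c(A \ B) = 8 - 6 = 2.

2


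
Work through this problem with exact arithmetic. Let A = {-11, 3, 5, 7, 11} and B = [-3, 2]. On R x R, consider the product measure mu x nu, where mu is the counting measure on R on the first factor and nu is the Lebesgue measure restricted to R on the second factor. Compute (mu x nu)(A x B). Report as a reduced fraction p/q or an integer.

For a measurable rectangle A x B, the product measure satisfies
  (mu x nu)(A x B) = mu(A) * nu(B).
  mu(A) = 5.
  nu(B) = 5.
  (mu x nu)(A x B) = 5 * 5 = 25.

25


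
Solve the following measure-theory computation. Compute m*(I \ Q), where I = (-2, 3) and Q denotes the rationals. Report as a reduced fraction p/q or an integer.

The interval I = (-2, 3) has m(I) = 3 - (-2) = 5 (endpoints are measure-zero, so open/closed/half-open agree). Write I = (I cap Q) u (I \ Q). The rationals in I are countable, so m*(I cap Q) = 0 (cover each rational by intervals whose total length is arbitrarily small). By countable subadditivity m*(I) <= m*(I cap Q) + m*(I \ Q), hence m*(I \ Q) >= m(I) = 5. The reverse inequality m*(I \ Q) <= m*(I) = 5 is trivial since (I \ Q) is a subset of I. Therefore m*(I \ Q) = 5.

5


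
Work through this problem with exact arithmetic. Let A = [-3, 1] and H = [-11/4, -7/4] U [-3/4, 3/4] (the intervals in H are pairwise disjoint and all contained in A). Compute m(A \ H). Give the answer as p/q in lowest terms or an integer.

The ambient interval has length m(A) = 1 - (-3) = 4.
Since the holes are disjoint and sit inside A, by finite additivity
  m(H) = sum_i (b_i - a_i), and m(A \ H) = m(A) - m(H).
Computing the hole measures:
  m(H_1) = -7/4 - (-11/4) = 1.
  m(H_2) = 3/4 - (-3/4) = 3/2.
Summed: m(H) = 1 + 3/2 = 5/2.
So m(A \ H) = 4 - 5/2 = 3/2.

3/2


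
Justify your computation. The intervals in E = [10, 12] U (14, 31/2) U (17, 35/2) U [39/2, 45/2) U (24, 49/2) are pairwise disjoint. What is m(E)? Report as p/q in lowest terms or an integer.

For pairwise disjoint intervals, m(union_i I_i) = sum_i m(I_i),
and m is invariant under swapping open/closed endpoints (single points have measure 0).
So m(E) = sum_i (b_i - a_i).
  I_1 has length 12 - 10 = 2.
  I_2 has length 31/2 - 14 = 3/2.
  I_3 has length 35/2 - 17 = 1/2.
  I_4 has length 45/2 - 39/2 = 3.
  I_5 has length 49/2 - 24 = 1/2.
Summing:
  m(E) = 2 + 3/2 + 1/2 + 3 + 1/2 = 15/2.

15/2


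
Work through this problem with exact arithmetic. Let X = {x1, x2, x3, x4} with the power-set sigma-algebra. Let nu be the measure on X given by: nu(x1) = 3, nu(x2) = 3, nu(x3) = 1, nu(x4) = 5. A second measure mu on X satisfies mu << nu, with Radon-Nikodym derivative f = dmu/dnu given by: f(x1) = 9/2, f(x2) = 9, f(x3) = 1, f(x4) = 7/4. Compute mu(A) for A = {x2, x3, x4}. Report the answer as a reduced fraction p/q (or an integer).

By the defining property of the Radon-Nikodym derivative, for every measurable set A,
  mu(A) = integral_A f dnu.
Since nu is a discrete measure concentrated on the atoms of X, the integral over A reduces to the sum
  mu(A) = sum_{x in A} f(x) * nu({x}).
Computing each term:
  x2: f(x2) * nu(x2) = 9 * 3 = 27.
  x3: f(x3) * nu(x3) = 1 * 1 = 1.
  x4: f(x4) * nu(x4) = 7/4 * 5 = 35/4.
Summing: mu(A) = 27 + 1 + 35/4 = 147/4.

147/4


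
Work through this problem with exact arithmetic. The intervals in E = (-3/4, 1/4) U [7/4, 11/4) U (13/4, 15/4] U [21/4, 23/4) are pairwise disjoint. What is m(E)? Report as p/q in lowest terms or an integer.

For pairwise disjoint intervals, m(union_i I_i) = sum_i m(I_i),
and m is invariant under swapping open/closed endpoints (single points have measure 0).
So m(E) = sum_i (b_i - a_i).
  I_1 has length 1/4 - (-3/4) = 1.
  I_2 has length 11/4 - 7/4 = 1.
  I_3 has length 15/4 - 13/4 = 1/2.
  I_4 has length 23/4 - 21/4 = 1/2.
Summing:
  m(E) = 1 + 1 + 1/2 + 1/2 = 3.

3


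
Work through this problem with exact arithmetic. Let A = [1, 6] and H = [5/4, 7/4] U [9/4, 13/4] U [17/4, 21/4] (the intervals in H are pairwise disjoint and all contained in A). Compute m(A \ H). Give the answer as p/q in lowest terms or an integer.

The ambient interval has length m(A) = 6 - 1 = 5.
Since the holes are disjoint and sit inside A, by finite additivity
  m(H) = sum_i (b_i - a_i), and m(A \ H) = m(A) - m(H).
Computing the hole measures:
  m(H_1) = 7/4 - 5/4 = 1/2.
  m(H_2) = 13/4 - 9/4 = 1.
  m(H_3) = 21/4 - 17/4 = 1.
Summed: m(H) = 1/2 + 1 + 1 = 5/2.
So m(A \ H) = 5 - 5/2 = 5/2.

5/2


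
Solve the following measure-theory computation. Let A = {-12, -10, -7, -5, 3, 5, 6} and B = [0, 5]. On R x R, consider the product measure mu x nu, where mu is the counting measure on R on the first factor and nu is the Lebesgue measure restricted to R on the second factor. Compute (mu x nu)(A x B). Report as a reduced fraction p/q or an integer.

For a measurable rectangle A x B, the product measure satisfies
  (mu x nu)(A x B) = mu(A) * nu(B).
  mu(A) = 7.
  nu(B) = 5.
  (mu x nu)(A x B) = 7 * 5 = 35.

35


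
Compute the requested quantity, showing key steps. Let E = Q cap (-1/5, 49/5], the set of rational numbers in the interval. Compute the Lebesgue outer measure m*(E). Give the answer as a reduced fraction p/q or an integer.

E = Q cap (-1/5, 49/5] is a subset of Q, which is countable. Enumerate Q = {q_1, q_2, ...}; for any eps > 0, cover q_k by the open interval (q_k - eps/2^(k+1), q_k + eps/2^(k+1)), of length eps/2^k. The total cover length is sum_{k>=1} eps/2^k = eps. Hence m*(E) <= m*(Q) <= eps for every eps > 0, and since outer measure is non-negative, m*(E) = 0.

0


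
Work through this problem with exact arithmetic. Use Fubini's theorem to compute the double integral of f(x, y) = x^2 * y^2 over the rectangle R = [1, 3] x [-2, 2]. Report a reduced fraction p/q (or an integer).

f(x, y) is a tensor product of a function of x and a function of y, and both factors are bounded continuous (hence Lebesgue integrable) on the rectangle, so Fubini's theorem applies:
  integral_R f d(m x m) = (integral_a1^b1 x^2 dx) * (integral_a2^b2 y^2 dy).
Inner integral in x: integral_{1}^{3} x^2 dx = (3^3 - 1^3)/3
  = 26/3.
Inner integral in y: integral_{-2}^{2} y^2 dy = (2^3 - (-2)^3)/3
  = 16/3.
Product: (26/3) * (16/3) = 416/9.

416/9


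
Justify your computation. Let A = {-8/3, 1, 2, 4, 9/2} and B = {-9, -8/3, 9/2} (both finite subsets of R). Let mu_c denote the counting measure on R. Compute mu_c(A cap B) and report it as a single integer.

Counting measure on a finite set equals cardinality. mu_c(A cap B) = |A cap B| (elements appearing in both).
Enumerating the elements of A that also lie in B gives 2 element(s).
So mu_c(A cap B) = 2.

2


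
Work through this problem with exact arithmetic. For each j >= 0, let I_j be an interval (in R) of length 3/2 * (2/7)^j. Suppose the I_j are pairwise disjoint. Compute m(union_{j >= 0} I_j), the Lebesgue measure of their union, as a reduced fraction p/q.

By countable additivity of the Lebesgue measure on pairwise disjoint measurable sets,
  m(union_{j >= 0} I_j) = sum_{j >= 0} m(I_j) = sum_{j >= 0} a * r^j,
  with a = 3/2 and r = 2/7.
Since 0 < r = 2/7 < 1, the geometric series converges:
  sum_{j >= 0} a * r^j = a / (1 - r).
  = 3/2 / (1 - 2/7)
  = 3/2 / (5/7)
  = 21/10.

21/10


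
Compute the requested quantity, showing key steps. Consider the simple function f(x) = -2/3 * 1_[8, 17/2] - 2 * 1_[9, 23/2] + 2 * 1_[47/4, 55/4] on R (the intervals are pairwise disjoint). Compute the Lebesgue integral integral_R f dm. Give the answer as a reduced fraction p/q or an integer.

For a simple function f = sum_i c_i * 1_{A_i} with disjoint A_i,
  integral f dm = sum_i c_i * m(A_i).
Lengths of the A_i:
  m(A_1) = 17/2 - 8 = 1/2.
  m(A_2) = 23/2 - 9 = 5/2.
  m(A_3) = 55/4 - 47/4 = 2.
Contributions c_i * m(A_i):
  (-2/3) * (1/2) = -1/3.
  (-2) * (5/2) = -5.
  (2) * (2) = 4.
Total: -1/3 - 5 + 4 = -4/3.

-4/3


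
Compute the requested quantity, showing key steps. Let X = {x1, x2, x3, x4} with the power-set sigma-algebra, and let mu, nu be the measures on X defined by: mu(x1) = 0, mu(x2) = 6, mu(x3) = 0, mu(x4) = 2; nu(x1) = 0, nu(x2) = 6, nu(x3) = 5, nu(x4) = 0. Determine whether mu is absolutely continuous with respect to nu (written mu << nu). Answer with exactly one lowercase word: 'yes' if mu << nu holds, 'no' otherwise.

mu << nu means: every nu-null measurable set is also mu-null; equivalently, for every atom x, if nu({x}) = 0 then mu({x}) = 0.
Checking each atom:
  x1: nu = 0, mu = 0 -> consistent with mu << nu.
  x2: nu = 6 > 0 -> no constraint.
  x3: nu = 5 > 0 -> no constraint.
  x4: nu = 0, mu = 2 > 0 -> violates mu << nu.
The atom(s) x4 violate the condition (nu = 0 but mu > 0). Therefore mu is NOT absolutely continuous w.r.t. nu.

no


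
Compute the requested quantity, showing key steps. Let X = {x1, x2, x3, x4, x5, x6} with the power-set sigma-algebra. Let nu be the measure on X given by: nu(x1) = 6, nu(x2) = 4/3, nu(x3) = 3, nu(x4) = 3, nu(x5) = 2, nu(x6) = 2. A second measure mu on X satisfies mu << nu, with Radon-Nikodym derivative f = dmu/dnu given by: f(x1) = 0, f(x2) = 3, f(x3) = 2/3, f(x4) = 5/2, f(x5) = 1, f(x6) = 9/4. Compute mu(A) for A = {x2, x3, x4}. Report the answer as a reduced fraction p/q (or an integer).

By the defining property of the Radon-Nikodym derivative, for every measurable set A,
  mu(A) = integral_A f dnu.
Since nu is a discrete measure concentrated on the atoms of X, the integral over A reduces to the sum
  mu(A) = sum_{x in A} f(x) * nu({x}).
Computing each term:
  x2: f(x2) * nu(x2) = 3 * 4/3 = 4.
  x3: f(x3) * nu(x3) = 2/3 * 3 = 2.
  x4: f(x4) * nu(x4) = 5/2 * 3 = 15/2.
Summing: mu(A) = 4 + 2 + 15/2 = 27/2.

27/2


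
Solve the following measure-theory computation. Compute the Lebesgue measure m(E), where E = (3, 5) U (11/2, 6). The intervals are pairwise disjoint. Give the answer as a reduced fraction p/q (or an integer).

For pairwise disjoint intervals, m(union_i I_i) = sum_i m(I_i),
and m is invariant under swapping open/closed endpoints (single points have measure 0).
So m(E) = sum_i (b_i - a_i).
  I_1 has length 5 - 3 = 2.
  I_2 has length 6 - 11/2 = 1/2.
Summing:
  m(E) = 2 + 1/2 = 5/2.

5/2


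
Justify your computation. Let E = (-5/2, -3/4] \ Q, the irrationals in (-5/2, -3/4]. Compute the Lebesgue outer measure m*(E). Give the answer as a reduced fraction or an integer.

The interval I = (-5/2, -3/4] has m(I) = -3/4 - (-5/2) = 7/4 (endpoints are measure-zero, so open/closed/half-open agree). Write I = (I cap Q) u (I \ Q). The rationals in I are countable, so m*(I cap Q) = 0 (cover each rational by intervals whose total length is arbitrarily small). By countable subadditivity m*(I) <= m*(I cap Q) + m*(I \ Q), hence m*(I \ Q) >= m(I) = 7/4. The reverse inequality m*(I \ Q) <= m*(I) = 7/4 is trivial since (I \ Q) is a subset of I. Therefore m*(I \ Q) = 7/4.

7/4


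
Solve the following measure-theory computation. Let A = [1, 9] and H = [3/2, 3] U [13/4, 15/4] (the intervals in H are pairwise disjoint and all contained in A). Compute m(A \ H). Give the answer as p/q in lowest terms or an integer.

The ambient interval has length m(A) = 9 - 1 = 8.
Since the holes are disjoint and sit inside A, by finite additivity
  m(H) = sum_i (b_i - a_i), and m(A \ H) = m(A) - m(H).
Computing the hole measures:
  m(H_1) = 3 - 3/2 = 3/2.
  m(H_2) = 15/4 - 13/4 = 1/2.
Summed: m(H) = 3/2 + 1/2 = 2.
So m(A \ H) = 8 - 2 = 6.

6


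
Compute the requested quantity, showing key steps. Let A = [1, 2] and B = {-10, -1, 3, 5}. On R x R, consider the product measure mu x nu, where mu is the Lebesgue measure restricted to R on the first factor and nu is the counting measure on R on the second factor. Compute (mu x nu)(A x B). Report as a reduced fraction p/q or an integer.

For a measurable rectangle A x B, the product measure satisfies
  (mu x nu)(A x B) = mu(A) * nu(B).
  mu(A) = 1.
  nu(B) = 4.
  (mu x nu)(A x B) = 1 * 4 = 4.

4


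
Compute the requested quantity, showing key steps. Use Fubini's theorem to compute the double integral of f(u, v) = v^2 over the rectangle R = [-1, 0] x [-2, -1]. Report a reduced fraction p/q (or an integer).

f(u, v) is a tensor product of a function of u and a function of v, and both factors are bounded continuous (hence Lebesgue integrable) on the rectangle, so Fubini's theorem applies:
  integral_R f d(m x m) = (integral_a1^b1 1 du) * (integral_a2^b2 v^2 dv).
Inner integral in u: integral_{-1}^{0} 1 du = (0^1 - (-1)^1)/1
  = 1.
Inner integral in v: integral_{-2}^{-1} v^2 dv = ((-1)^3 - (-2)^3)/3
  = 7/3.
Product: (1) * (7/3) = 7/3.

7/3


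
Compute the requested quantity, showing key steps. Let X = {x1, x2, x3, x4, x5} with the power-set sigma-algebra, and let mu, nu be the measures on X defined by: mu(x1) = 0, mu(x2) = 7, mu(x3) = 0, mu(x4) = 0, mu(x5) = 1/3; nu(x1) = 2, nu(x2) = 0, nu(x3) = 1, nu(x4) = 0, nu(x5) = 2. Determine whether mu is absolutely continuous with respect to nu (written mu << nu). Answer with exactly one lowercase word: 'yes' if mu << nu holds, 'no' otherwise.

mu << nu means: every nu-null measurable set is also mu-null; equivalently, for every atom x, if nu({x}) = 0 then mu({x}) = 0.
Checking each atom:
  x1: nu = 2 > 0 -> no constraint.
  x2: nu = 0, mu = 7 > 0 -> violates mu << nu.
  x3: nu = 1 > 0 -> no constraint.
  x4: nu = 0, mu = 0 -> consistent with mu << nu.
  x5: nu = 2 > 0 -> no constraint.
The atom(s) x2 violate the condition (nu = 0 but mu > 0). Therefore mu is NOT absolutely continuous w.r.t. nu.

no


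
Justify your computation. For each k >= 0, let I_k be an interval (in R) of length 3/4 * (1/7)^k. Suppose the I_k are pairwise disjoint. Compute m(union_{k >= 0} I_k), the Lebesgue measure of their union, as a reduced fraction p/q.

By countable additivity of the Lebesgue measure on pairwise disjoint measurable sets,
  m(union_{k >= 0} I_k) = sum_{k >= 0} m(I_k) = sum_{k >= 0} a * r^k,
  with a = 3/4 and r = 1/7.
Since 0 < r = 1/7 < 1, the geometric series converges:
  sum_{k >= 0} a * r^k = a / (1 - r).
  = 3/4 / (1 - 1/7)
  = 3/4 / (6/7)
  = 7/8.

7/8


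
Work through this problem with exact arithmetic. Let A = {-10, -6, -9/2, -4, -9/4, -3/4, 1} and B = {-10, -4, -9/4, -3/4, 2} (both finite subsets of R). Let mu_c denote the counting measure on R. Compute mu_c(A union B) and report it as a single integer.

Counting measure on a finite set equals cardinality. By inclusion-exclusion, |A union B| = |A| + |B| - |A cap B|.
|A| = 7, |B| = 5, |A cap B| = 4.
So mu_c(A union B) = 7 + 5 - 4 = 8.

8


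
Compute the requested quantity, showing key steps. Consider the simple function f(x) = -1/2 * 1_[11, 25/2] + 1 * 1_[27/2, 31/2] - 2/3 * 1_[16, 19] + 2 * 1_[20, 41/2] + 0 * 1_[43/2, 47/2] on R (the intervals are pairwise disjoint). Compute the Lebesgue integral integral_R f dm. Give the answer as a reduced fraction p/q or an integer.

For a simple function f = sum_i c_i * 1_{A_i} with disjoint A_i,
  integral f dm = sum_i c_i * m(A_i).
Lengths of the A_i:
  m(A_1) = 25/2 - 11 = 3/2.
  m(A_2) = 31/2 - 27/2 = 2.
  m(A_3) = 19 - 16 = 3.
  m(A_4) = 41/2 - 20 = 1/2.
  m(A_5) = 47/2 - 43/2 = 2.
Contributions c_i * m(A_i):
  (-1/2) * (3/2) = -3/4.
  (1) * (2) = 2.
  (-2/3) * (3) = -2.
  (2) * (1/2) = 1.
  (0) * (2) = 0.
Total: -3/4 + 2 - 2 + 1 + 0 = 1/4.

1/4


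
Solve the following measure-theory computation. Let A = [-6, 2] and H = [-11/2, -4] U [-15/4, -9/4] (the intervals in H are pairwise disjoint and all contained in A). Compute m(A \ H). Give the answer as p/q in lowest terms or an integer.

The ambient interval has length m(A) = 2 - (-6) = 8.
Since the holes are disjoint and sit inside A, by finite additivity
  m(H) = sum_i (b_i - a_i), and m(A \ H) = m(A) - m(H).
Computing the hole measures:
  m(H_1) = -4 - (-11/2) = 3/2.
  m(H_2) = -9/4 - (-15/4) = 3/2.
Summed: m(H) = 3/2 + 3/2 = 3.
So m(A \ H) = 8 - 3 = 5.

5


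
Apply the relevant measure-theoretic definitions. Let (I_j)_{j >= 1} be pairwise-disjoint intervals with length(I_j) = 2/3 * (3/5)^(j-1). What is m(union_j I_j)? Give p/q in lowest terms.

By countable additivity of the Lebesgue measure on pairwise disjoint measurable sets,
  m(union_{j >= 1} I_j) = sum_{j >= 1} m(I_j) = sum_{j >= 1} a * r^(j-1),
  with a = 2/3 and r = 3/5.
Since 0 < r = 3/5 < 1, the geometric series converges:
  sum_{j >= 1} a * r^(j-1) = a / (1 - r).
  = 2/3 / (1 - 3/5)
  = 2/3 / (2/5)
  = 5/3.

5/3


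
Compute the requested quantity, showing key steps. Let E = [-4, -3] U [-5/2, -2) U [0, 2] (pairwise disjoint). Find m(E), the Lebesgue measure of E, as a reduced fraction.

For pairwise disjoint intervals, m(union_i I_i) = sum_i m(I_i),
and m is invariant under swapping open/closed endpoints (single points have measure 0).
So m(E) = sum_i (b_i - a_i).
  I_1 has length -3 - (-4) = 1.
  I_2 has length -2 - (-5/2) = 1/2.
  I_3 has length 2 - 0 = 2.
Summing:
  m(E) = 1 + 1/2 + 2 = 7/2.

7/2


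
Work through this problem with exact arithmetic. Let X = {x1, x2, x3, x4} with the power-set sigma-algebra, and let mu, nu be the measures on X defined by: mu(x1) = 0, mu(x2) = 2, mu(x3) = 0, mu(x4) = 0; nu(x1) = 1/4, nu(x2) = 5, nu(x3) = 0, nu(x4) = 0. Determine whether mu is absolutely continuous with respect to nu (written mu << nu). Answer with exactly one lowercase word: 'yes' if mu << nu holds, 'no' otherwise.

mu << nu means: every nu-null measurable set is also mu-null; equivalently, for every atom x, if nu({x}) = 0 then mu({x}) = 0.
Checking each atom:
  x1: nu = 1/4 > 0 -> no constraint.
  x2: nu = 5 > 0 -> no constraint.
  x3: nu = 0, mu = 0 -> consistent with mu << nu.
  x4: nu = 0, mu = 0 -> consistent with mu << nu.
No atom violates the condition. Therefore mu << nu.

yes


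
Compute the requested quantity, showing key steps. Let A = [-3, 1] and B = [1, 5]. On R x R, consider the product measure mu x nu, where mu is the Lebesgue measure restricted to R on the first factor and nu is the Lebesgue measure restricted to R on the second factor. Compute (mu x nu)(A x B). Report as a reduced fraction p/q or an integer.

For a measurable rectangle A x B, the product measure satisfies
  (mu x nu)(A x B) = mu(A) * nu(B).
  mu(A) = 4.
  nu(B) = 4.
  (mu x nu)(A x B) = 4 * 4 = 16.

16


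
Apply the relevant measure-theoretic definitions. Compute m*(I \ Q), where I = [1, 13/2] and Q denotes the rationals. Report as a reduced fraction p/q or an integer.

The interval I = [1, 13/2] has m(I) = 13/2 - 1 = 11/2 (endpoints are measure-zero, so open/closed/half-open agree). Write I = (I cap Q) u (I \ Q). The rationals in I are countable, so m*(I cap Q) = 0 (cover each rational by intervals whose total length is arbitrarily small). By countable subadditivity m*(I) <= m*(I cap Q) + m*(I \ Q), hence m*(I \ Q) >= m(I) = 11/2. The reverse inequality m*(I \ Q) <= m*(I) = 11/2 is trivial since (I \ Q) is a subset of I. Therefore m*(I \ Q) = 11/2.

11/2


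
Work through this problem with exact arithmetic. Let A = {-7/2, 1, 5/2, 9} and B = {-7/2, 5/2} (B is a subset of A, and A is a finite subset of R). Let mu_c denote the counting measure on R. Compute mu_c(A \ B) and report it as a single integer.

Counting measure assigns mu_c(E) = |E| (number of elements) when E is finite. For B subset A, A \ B is the set of elements of A not in B, so |A \ B| = |A| - |B|.
|A| = 4, |B| = 2, so mu_c(A \ B) = 4 - 2 = 2.

2


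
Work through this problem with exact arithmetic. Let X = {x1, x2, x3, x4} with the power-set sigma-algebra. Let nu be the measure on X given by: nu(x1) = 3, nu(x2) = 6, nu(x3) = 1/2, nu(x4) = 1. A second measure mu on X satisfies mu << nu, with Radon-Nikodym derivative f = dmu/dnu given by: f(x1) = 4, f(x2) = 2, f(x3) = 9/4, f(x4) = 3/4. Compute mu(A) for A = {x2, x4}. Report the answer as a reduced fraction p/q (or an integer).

By the defining property of the Radon-Nikodym derivative, for every measurable set A,
  mu(A) = integral_A f dnu.
Since nu is a discrete measure concentrated on the atoms of X, the integral over A reduces to the sum
  mu(A) = sum_{x in A} f(x) * nu({x}).
Computing each term:
  x2: f(x2) * nu(x2) = 2 * 6 = 12.
  x4: f(x4) * nu(x4) = 3/4 * 1 = 3/4.
Summing: mu(A) = 12 + 3/4 = 51/4.

51/4


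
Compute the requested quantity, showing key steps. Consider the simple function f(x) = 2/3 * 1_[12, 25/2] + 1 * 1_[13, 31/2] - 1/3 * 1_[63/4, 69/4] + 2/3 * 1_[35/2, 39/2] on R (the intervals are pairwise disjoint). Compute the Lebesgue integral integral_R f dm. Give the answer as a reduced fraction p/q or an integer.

For a simple function f = sum_i c_i * 1_{A_i} with disjoint A_i,
  integral f dm = sum_i c_i * m(A_i).
Lengths of the A_i:
  m(A_1) = 25/2 - 12 = 1/2.
  m(A_2) = 31/2 - 13 = 5/2.
  m(A_3) = 69/4 - 63/4 = 3/2.
  m(A_4) = 39/2 - 35/2 = 2.
Contributions c_i * m(A_i):
  (2/3) * (1/2) = 1/3.
  (1) * (5/2) = 5/2.
  (-1/3) * (3/2) = -1/2.
  (2/3) * (2) = 4/3.
Total: 1/3 + 5/2 - 1/2 + 4/3 = 11/3.

11/3


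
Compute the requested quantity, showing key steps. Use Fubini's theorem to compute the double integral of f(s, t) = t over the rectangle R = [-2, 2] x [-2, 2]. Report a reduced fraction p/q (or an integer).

f(s, t) is a tensor product of a function of s and a function of t, and both factors are bounded continuous (hence Lebesgue integrable) on the rectangle, so Fubini's theorem applies:
  integral_R f d(m x m) = (integral_a1^b1 1 ds) * (integral_a2^b2 t dt).
Inner integral in s: integral_{-2}^{2} 1 ds = (2^1 - (-2)^1)/1
  = 4.
Inner integral in t: integral_{-2}^{2} t dt = (2^2 - (-2)^2)/2
  = 0.
Product: (4) * (0) = 0.

0


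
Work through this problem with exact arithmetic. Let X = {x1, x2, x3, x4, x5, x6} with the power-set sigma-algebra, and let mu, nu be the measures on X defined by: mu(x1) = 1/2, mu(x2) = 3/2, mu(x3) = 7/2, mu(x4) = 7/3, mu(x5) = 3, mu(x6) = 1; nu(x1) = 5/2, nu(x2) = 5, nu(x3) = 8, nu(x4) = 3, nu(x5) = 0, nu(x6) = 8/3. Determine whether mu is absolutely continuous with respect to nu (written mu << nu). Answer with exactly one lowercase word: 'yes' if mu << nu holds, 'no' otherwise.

mu << nu means: every nu-null measurable set is also mu-null; equivalently, for every atom x, if nu({x}) = 0 then mu({x}) = 0.
Checking each atom:
  x1: nu = 5/2 > 0 -> no constraint.
  x2: nu = 5 > 0 -> no constraint.
  x3: nu = 8 > 0 -> no constraint.
  x4: nu = 3 > 0 -> no constraint.
  x5: nu = 0, mu = 3 > 0 -> violates mu << nu.
  x6: nu = 8/3 > 0 -> no constraint.
The atom(s) x5 violate the condition (nu = 0 but mu > 0). Therefore mu is NOT absolutely continuous w.r.t. nu.

no


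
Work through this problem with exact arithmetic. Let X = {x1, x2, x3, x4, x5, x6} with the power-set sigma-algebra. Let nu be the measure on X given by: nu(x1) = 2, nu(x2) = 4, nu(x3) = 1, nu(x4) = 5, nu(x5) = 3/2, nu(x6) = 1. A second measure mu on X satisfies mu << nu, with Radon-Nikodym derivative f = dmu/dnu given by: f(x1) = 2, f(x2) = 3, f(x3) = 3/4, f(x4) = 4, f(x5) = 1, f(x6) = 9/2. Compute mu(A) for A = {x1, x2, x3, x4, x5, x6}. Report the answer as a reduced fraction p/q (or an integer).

By the defining property of the Radon-Nikodym derivative, for every measurable set A,
  mu(A) = integral_A f dnu.
Since nu is a discrete measure concentrated on the atoms of X, the integral over A reduces to the sum
  mu(A) = sum_{x in A} f(x) * nu({x}).
Computing each term:
  x1: f(x1) * nu(x1) = 2 * 2 = 4.
  x2: f(x2) * nu(x2) = 3 * 4 = 12.
  x3: f(x3) * nu(x3) = 3/4 * 1 = 3/4.
  x4: f(x4) * nu(x4) = 4 * 5 = 20.
  x5: f(x5) * nu(x5) = 1 * 3/2 = 3/2.
  x6: f(x6) * nu(x6) = 9/2 * 1 = 9/2.
Summing: mu(A) = 4 + 12 + 3/4 + 20 + 3/2 + 9/2 = 171/4.

171/4


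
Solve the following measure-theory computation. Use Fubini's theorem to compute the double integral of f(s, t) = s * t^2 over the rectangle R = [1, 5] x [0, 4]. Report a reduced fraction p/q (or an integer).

f(s, t) is a tensor product of a function of s and a function of t, and both factors are bounded continuous (hence Lebesgue integrable) on the rectangle, so Fubini's theorem applies:
  integral_R f d(m x m) = (integral_a1^b1 s ds) * (integral_a2^b2 t^2 dt).
Inner integral in s: integral_{1}^{5} s ds = (5^2 - 1^2)/2
  = 12.
Inner integral in t: integral_{0}^{4} t^2 dt = (4^3 - 0^3)/3
  = 64/3.
Product: (12) * (64/3) = 256.

256


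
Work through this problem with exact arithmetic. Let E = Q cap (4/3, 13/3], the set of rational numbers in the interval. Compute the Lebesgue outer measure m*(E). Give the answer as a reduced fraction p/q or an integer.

The set Q cap (4/3, 13/3] is countable (a subset of the countable set Q). Lebesgue outer measure of any countable set is 0: each singleton {q} has m*({q}) = 0, and by countable subadditivity m*(union_k {q_k}) <= sum_k m*({q_k}) = sum_k 0 = 0. The reverse inequality m*(E) >= 0 is automatic. So m*(Q cap (4/3, 13/3]) = 0.

0


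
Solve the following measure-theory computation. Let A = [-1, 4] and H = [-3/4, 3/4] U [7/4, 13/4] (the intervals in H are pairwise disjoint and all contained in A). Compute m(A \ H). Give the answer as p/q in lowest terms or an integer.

The ambient interval has length m(A) = 4 - (-1) = 5.
Since the holes are disjoint and sit inside A, by finite additivity
  m(H) = sum_i (b_i - a_i), and m(A \ H) = m(A) - m(H).
Computing the hole measures:
  m(H_1) = 3/4 - (-3/4) = 3/2.
  m(H_2) = 13/4 - 7/4 = 3/2.
Summed: m(H) = 3/2 + 3/2 = 3.
So m(A \ H) = 5 - 3 = 2.

2


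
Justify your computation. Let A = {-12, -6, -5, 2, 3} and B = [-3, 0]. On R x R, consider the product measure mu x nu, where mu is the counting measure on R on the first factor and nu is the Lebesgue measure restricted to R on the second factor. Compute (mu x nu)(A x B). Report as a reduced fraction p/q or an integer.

For a measurable rectangle A x B, the product measure satisfies
  (mu x nu)(A x B) = mu(A) * nu(B).
  mu(A) = 5.
  nu(B) = 3.
  (mu x nu)(A x B) = 5 * 3 = 15.

15


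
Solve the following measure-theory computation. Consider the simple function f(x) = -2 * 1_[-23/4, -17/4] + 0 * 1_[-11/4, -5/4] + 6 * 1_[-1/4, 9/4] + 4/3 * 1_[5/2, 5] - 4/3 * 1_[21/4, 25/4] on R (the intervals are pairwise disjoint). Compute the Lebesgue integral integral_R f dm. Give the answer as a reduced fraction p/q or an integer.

For a simple function f = sum_i c_i * 1_{A_i} with disjoint A_i,
  integral f dm = sum_i c_i * m(A_i).
Lengths of the A_i:
  m(A_1) = -17/4 - (-23/4) = 3/2.
  m(A_2) = -5/4 - (-11/4) = 3/2.
  m(A_3) = 9/4 - (-1/4) = 5/2.
  m(A_4) = 5 - 5/2 = 5/2.
  m(A_5) = 25/4 - 21/4 = 1.
Contributions c_i * m(A_i):
  (-2) * (3/2) = -3.
  (0) * (3/2) = 0.
  (6) * (5/2) = 15.
  (4/3) * (5/2) = 10/3.
  (-4/3) * (1) = -4/3.
Total: -3 + 0 + 15 + 10/3 - 4/3 = 14.

14


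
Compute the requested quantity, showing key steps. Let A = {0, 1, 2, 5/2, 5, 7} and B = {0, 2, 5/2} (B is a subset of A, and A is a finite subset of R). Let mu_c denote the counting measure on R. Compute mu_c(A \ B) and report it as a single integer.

Counting measure assigns mu_c(E) = |E| (number of elements) when E is finite. For B subset A, A \ B is the set of elements of A not in B, so |A \ B| = |A| - |B|.
|A| = 6, |B| = 3, so mu_c(A \ B) = 6 - 3 = 3.

3


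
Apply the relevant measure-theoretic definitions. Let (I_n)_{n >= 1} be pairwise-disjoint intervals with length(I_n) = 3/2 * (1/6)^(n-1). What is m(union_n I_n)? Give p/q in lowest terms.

By countable additivity of the Lebesgue measure on pairwise disjoint measurable sets,
  m(union_{n >= 1} I_n) = sum_{n >= 1} m(I_n) = sum_{n >= 1} a * r^(n-1),
  with a = 3/2 and r = 1/6.
Since 0 < r = 1/6 < 1, the geometric series converges:
  sum_{n >= 1} a * r^(n-1) = a / (1 - r).
  = 3/2 / (1 - 1/6)
  = 3/2 / (5/6)
  = 9/5.

9/5


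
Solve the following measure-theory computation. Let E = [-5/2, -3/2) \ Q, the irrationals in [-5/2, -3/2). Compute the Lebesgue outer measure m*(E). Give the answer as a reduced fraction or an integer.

The interval I = [-5/2, -3/2) has m(I) = -3/2 - (-5/2) = 1 (endpoints are measure-zero, so open/closed/half-open agree). Write I = (I cap Q) u (I \ Q). The rationals in I are countable, so m*(I cap Q) = 0 (cover each rational by intervals whose total length is arbitrarily small). By countable subadditivity m*(I) <= m*(I cap Q) + m*(I \ Q), hence m*(I \ Q) >= m(I) = 1. The reverse inequality m*(I \ Q) <= m*(I) = 1 is trivial since (I \ Q) is a subset of I. Therefore m*(I \ Q) = 1.

1


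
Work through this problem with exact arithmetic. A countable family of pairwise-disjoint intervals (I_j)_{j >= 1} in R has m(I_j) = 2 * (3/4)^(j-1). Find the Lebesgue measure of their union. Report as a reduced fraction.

By countable additivity of the Lebesgue measure on pairwise disjoint measurable sets,
  m(union_{j >= 1} I_j) = sum_{j >= 1} m(I_j) = sum_{j >= 1} a * r^(j-1),
  with a = 2 and r = 3/4.
Since 0 < r = 3/4 < 1, the geometric series converges:
  sum_{j >= 1} a * r^(j-1) = a / (1 - r).
  = 2 / (1 - 3/4)
  = 2 / (1/4)
  = 8.

8


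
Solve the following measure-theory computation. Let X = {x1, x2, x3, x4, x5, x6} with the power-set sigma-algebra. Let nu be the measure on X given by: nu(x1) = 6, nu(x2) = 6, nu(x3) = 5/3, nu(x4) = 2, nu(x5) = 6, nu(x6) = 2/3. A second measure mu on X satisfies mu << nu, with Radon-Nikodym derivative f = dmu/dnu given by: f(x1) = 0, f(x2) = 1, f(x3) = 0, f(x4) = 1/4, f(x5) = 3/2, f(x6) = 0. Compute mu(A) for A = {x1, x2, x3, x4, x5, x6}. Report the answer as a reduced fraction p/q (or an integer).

By the defining property of the Radon-Nikodym derivative, for every measurable set A,
  mu(A) = integral_A f dnu.
Since nu is a discrete measure concentrated on the atoms of X, the integral over A reduces to the sum
  mu(A) = sum_{x in A} f(x) * nu({x}).
Computing each term:
  x1: f(x1) * nu(x1) = 0 * 6 = 0.
  x2: f(x2) * nu(x2) = 1 * 6 = 6.
  x3: f(x3) * nu(x3) = 0 * 5/3 = 0.
  x4: f(x4) * nu(x4) = 1/4 * 2 = 1/2.
  x5: f(x5) * nu(x5) = 3/2 * 6 = 9.
  x6: f(x6) * nu(x6) = 0 * 2/3 = 0.
Summing: mu(A) = 0 + 6 + 0 + 1/2 + 9 + 0 = 31/2.

31/2
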